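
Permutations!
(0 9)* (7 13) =(0 9)(7 13) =[9, 1, 2, 3, 4, 5, 6, 13, 8, 0, 10, 11, 12, 7]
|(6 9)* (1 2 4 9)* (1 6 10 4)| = 6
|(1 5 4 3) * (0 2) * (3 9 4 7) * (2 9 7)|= 8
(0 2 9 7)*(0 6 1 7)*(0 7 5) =(0 2 9 7 6 1 5) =[2, 5, 9, 3, 4, 0, 1, 6, 8, 7]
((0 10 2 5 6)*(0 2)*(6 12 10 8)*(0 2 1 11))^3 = (0 1 8 11 6)(2 10 12 5)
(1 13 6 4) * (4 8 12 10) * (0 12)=[12, 13, 2, 3, 1, 5, 8, 7, 0, 9, 4, 11, 10, 6]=(0 12 10 4 1 13 6 8)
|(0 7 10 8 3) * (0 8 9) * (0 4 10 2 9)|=6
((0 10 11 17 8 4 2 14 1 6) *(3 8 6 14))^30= ((0 10 11 17 6)(1 14)(2 3 8 4))^30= (17)(2 8)(3 4)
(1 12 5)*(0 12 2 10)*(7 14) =(0 12 5 1 2 10)(7 14) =[12, 2, 10, 3, 4, 1, 6, 14, 8, 9, 0, 11, 5, 13, 7]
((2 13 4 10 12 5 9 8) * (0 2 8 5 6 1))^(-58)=((0 2 13 4 10 12 6 1)(5 9))^(-58)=(0 6 10 13)(1 12 4 2)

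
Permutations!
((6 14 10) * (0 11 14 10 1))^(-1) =(0 1 14 11)(6 10)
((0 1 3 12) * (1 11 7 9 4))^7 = (0 12 3 1 4 9 7 11)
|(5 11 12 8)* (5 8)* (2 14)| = 6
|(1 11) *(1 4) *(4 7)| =4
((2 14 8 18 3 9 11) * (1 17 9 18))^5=((1 17 9 11 2 14 8)(3 18))^5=(1 14 11 17 8 2 9)(3 18)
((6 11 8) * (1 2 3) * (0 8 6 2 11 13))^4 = ((0 8 2 3 1 11 6 13))^4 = (0 1)(2 6)(3 13)(8 11)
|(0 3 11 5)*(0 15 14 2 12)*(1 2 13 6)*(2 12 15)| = 11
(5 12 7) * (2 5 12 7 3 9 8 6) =[0, 1, 5, 9, 4, 7, 2, 12, 6, 8, 10, 11, 3] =(2 5 7 12 3 9 8 6)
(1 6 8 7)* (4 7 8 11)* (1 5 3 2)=(1 6 11 4 7 5 3 2)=[0, 6, 1, 2, 7, 3, 11, 5, 8, 9, 10, 4]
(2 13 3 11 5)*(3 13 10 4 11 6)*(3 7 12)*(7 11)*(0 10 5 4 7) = [10, 1, 5, 6, 0, 2, 11, 12, 8, 9, 7, 4, 3, 13] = (13)(0 10 7 12 3 6 11 4)(2 5)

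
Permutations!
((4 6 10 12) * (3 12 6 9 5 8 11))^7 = (12)(6 10)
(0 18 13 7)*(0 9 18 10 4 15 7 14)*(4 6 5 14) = [10, 1, 2, 3, 15, 14, 5, 9, 8, 18, 6, 11, 12, 4, 0, 7, 16, 17, 13] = (0 10 6 5 14)(4 15 7 9 18 13)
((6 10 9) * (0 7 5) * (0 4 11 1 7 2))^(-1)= ((0 2)(1 7 5 4 11)(6 10 9))^(-1)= (0 2)(1 11 4 5 7)(6 9 10)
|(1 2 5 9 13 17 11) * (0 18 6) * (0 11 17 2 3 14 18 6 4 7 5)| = 13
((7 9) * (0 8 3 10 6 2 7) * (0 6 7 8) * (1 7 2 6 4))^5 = ((1 7 9 4)(2 8 3 10))^5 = (1 7 9 4)(2 8 3 10)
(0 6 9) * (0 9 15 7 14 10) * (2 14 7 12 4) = (0 6 15 12 4 2 14 10) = [6, 1, 14, 3, 2, 5, 15, 7, 8, 9, 0, 11, 4, 13, 10, 12]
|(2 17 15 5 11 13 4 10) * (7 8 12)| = 24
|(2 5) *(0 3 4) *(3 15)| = 4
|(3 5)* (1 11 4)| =6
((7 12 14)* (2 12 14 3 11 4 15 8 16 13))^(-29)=((2 12 3 11 4 15 8 16 13)(7 14))^(-29)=(2 16 15 11 12 13 8 4 3)(7 14)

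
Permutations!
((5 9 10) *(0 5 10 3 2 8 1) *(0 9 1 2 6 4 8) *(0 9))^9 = (10)(2 6)(3 8)(4 9)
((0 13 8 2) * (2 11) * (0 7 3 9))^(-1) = ((0 13 8 11 2 7 3 9))^(-1) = (0 9 3 7 2 11 8 13)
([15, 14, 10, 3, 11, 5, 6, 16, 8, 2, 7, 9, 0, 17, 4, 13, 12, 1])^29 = [15, 14, 10, 3, 11, 5, 6, 16, 8, 2, 7, 9, 0, 17, 4, 13, 12, 1]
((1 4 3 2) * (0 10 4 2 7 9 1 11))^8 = (0 11 2 1 9 7 3 4 10)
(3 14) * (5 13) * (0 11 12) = (0 11 12)(3 14)(5 13) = [11, 1, 2, 14, 4, 13, 6, 7, 8, 9, 10, 12, 0, 5, 3]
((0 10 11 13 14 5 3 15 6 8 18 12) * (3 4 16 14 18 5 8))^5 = ((0 10 11 13 18 12)(3 15 6)(4 16 14 8 5))^5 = (0 12 18 13 11 10)(3 6 15)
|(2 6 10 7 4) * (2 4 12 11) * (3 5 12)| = 8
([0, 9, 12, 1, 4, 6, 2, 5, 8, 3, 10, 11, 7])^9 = [0, 1, 6, 3, 4, 7, 5, 12, 8, 9, 10, 11, 2]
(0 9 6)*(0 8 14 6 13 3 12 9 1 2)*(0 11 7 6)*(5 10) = (0 1 2 11 7 6 8 14)(3 12 9 13)(5 10) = [1, 2, 11, 12, 4, 10, 8, 6, 14, 13, 5, 7, 9, 3, 0]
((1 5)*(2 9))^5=(1 5)(2 9)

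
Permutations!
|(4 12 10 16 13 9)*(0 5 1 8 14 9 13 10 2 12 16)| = |(0 5 1 8 14 9 4 16 10)(2 12)| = 18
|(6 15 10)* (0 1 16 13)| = |(0 1 16 13)(6 15 10)| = 12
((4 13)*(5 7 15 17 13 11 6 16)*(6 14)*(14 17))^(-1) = ((4 11 17 13)(5 7 15 14 6 16))^(-1) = (4 13 17 11)(5 16 6 14 15 7)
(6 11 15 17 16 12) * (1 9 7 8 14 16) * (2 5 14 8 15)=(1 9 7 15 17)(2 5 14 16 12 6 11)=[0, 9, 5, 3, 4, 14, 11, 15, 8, 7, 10, 2, 6, 13, 16, 17, 12, 1]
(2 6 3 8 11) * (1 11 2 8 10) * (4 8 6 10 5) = (1 11 6 3 5 4 8 2 10) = [0, 11, 10, 5, 8, 4, 3, 7, 2, 9, 1, 6]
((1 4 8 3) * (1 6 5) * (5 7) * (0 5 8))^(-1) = ((0 5 1 4)(3 6 7 8))^(-1) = (0 4 1 5)(3 8 7 6)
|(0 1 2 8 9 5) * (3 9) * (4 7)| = |(0 1 2 8 3 9 5)(4 7)| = 14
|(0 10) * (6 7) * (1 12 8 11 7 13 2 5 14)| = 10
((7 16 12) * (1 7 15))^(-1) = ((1 7 16 12 15))^(-1) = (1 15 12 16 7)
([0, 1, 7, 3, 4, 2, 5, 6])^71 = (2 5 6 7)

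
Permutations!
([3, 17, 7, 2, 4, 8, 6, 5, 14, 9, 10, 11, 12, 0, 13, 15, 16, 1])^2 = [2, 1, 5, 7, 4, 14, 6, 8, 13, 9, 10, 11, 12, 3, 0, 15, 16, 17]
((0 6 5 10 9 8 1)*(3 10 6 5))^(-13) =(0 3 8 5 10 1 6 9)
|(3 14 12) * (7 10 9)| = 3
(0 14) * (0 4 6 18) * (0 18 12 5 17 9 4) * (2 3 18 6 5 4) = (0 14)(2 3 18 6 12 4 5 17 9) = [14, 1, 3, 18, 5, 17, 12, 7, 8, 2, 10, 11, 4, 13, 0, 15, 16, 9, 6]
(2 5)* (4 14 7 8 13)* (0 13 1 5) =(0 13 4 14 7 8 1 5 2) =[13, 5, 0, 3, 14, 2, 6, 8, 1, 9, 10, 11, 12, 4, 7]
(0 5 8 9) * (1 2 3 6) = (0 5 8 9)(1 2 3 6) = [5, 2, 3, 6, 4, 8, 1, 7, 9, 0]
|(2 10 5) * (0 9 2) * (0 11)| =6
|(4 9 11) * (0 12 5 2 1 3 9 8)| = |(0 12 5 2 1 3 9 11 4 8)| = 10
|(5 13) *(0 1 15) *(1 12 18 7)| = 6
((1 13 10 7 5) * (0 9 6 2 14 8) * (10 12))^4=(0 14 6)(1 7 12)(2 9 8)(5 10 13)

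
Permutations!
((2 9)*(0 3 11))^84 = (11)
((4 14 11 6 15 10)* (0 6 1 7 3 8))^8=(0 7 14 15 8 1 4 6 3 11 10)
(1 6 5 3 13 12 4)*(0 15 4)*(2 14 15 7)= (0 7 2 14 15 4 1 6 5 3 13 12)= [7, 6, 14, 13, 1, 3, 5, 2, 8, 9, 10, 11, 0, 12, 15, 4]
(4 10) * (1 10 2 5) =(1 10 4 2 5) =[0, 10, 5, 3, 2, 1, 6, 7, 8, 9, 4]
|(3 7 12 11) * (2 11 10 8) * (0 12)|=8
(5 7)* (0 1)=[1, 0, 2, 3, 4, 7, 6, 5]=(0 1)(5 7)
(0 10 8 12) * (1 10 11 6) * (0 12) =(12)(0 11 6 1 10 8) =[11, 10, 2, 3, 4, 5, 1, 7, 0, 9, 8, 6, 12]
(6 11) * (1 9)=(1 9)(6 11)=[0, 9, 2, 3, 4, 5, 11, 7, 8, 1, 10, 6]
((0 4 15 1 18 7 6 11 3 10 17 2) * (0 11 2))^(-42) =(0 6)(1 3)(2 4)(7 17)(10 18)(11 15)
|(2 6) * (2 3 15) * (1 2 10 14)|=7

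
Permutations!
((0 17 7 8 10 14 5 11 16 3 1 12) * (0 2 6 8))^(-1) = ((0 17 7)(1 12 2 6 8 10 14 5 11 16 3))^(-1) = (0 7 17)(1 3 16 11 5 14 10 8 6 2 12)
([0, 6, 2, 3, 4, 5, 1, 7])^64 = [0, 1, 2, 3, 4, 5, 6, 7]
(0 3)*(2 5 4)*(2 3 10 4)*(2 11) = (0 10 4 3)(2 5 11) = [10, 1, 5, 0, 3, 11, 6, 7, 8, 9, 4, 2]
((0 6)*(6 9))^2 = ((0 9 6))^2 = (0 6 9)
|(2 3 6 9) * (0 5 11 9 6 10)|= |(0 5 11 9 2 3 10)|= 7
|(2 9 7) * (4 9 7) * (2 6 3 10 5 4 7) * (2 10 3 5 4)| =7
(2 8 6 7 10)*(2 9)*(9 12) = (2 8 6 7 10 12 9) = [0, 1, 8, 3, 4, 5, 7, 10, 6, 2, 12, 11, 9]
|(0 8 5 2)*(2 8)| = |(0 2)(5 8)| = 2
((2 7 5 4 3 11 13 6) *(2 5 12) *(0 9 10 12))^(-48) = (13)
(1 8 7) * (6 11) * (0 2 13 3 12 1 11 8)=[2, 0, 13, 12, 4, 5, 8, 11, 7, 9, 10, 6, 1, 3]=(0 2 13 3 12 1)(6 8 7 11)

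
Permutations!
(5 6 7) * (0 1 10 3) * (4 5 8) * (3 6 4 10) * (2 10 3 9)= (0 1 9 2 10 6 7 8 3)(4 5)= [1, 9, 10, 0, 5, 4, 7, 8, 3, 2, 6]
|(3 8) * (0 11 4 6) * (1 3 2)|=|(0 11 4 6)(1 3 8 2)|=4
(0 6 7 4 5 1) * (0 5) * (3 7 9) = [6, 5, 2, 7, 0, 1, 9, 4, 8, 3] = (0 6 9 3 7 4)(1 5)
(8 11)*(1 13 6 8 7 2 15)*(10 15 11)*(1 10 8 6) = (1 13)(2 11 7)(10 15) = [0, 13, 11, 3, 4, 5, 6, 2, 8, 9, 15, 7, 12, 1, 14, 10]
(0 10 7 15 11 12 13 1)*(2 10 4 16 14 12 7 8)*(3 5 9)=(0 4 16 14 12 13 1)(2 10 8)(3 5 9)(7 15 11)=[4, 0, 10, 5, 16, 9, 6, 15, 2, 3, 8, 7, 13, 1, 12, 11, 14]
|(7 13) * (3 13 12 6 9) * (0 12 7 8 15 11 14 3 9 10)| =|(0 12 6 10)(3 13 8 15 11 14)| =12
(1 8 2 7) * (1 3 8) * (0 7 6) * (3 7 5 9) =(0 5 9 3 8 2 6) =[5, 1, 6, 8, 4, 9, 0, 7, 2, 3]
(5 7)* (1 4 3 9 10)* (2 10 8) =[0, 4, 10, 9, 3, 7, 6, 5, 2, 8, 1] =(1 4 3 9 8 2 10)(5 7)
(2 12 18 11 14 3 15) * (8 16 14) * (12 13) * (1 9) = (1 9)(2 13 12 18 11 8 16 14 3 15) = [0, 9, 13, 15, 4, 5, 6, 7, 16, 1, 10, 8, 18, 12, 3, 2, 14, 17, 11]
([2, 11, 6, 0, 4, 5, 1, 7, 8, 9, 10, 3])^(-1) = (0 3 11 1 6 2)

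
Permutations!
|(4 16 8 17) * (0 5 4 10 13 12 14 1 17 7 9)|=|(0 5 4 16 8 7 9)(1 17 10 13 12 14)|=42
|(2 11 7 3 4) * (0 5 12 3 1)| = |(0 5 12 3 4 2 11 7 1)| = 9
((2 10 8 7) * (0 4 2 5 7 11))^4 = ((0 4 2 10 8 11)(5 7))^4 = (0 8 2)(4 11 10)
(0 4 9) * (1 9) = (0 4 1 9) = [4, 9, 2, 3, 1, 5, 6, 7, 8, 0]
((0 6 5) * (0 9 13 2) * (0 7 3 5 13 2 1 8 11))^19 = (0 6 13 1 8 11)(2 9 5 3 7)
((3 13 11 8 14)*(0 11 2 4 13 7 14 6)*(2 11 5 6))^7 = (0 5 6)(2 13 8 4 11)(3 7 14)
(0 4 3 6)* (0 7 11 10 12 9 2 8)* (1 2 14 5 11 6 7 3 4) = (0 1 2 8)(3 7 6)(5 11 10 12 9 14) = [1, 2, 8, 7, 4, 11, 3, 6, 0, 14, 12, 10, 9, 13, 5]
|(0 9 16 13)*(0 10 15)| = |(0 9 16 13 10 15)| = 6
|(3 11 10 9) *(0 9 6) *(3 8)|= |(0 9 8 3 11 10 6)|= 7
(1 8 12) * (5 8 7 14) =(1 7 14 5 8 12) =[0, 7, 2, 3, 4, 8, 6, 14, 12, 9, 10, 11, 1, 13, 5]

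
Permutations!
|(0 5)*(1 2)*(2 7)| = 6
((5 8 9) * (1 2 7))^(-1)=(1 7 2)(5 9 8)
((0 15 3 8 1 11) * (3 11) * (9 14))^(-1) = ((0 15 11)(1 3 8)(9 14))^(-1) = (0 11 15)(1 8 3)(9 14)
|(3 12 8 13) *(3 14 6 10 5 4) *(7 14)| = 10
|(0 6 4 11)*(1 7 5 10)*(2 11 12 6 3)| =12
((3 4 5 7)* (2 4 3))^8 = (7)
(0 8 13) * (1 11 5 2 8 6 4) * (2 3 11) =(0 6 4 1 2 8 13)(3 11 5) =[6, 2, 8, 11, 1, 3, 4, 7, 13, 9, 10, 5, 12, 0]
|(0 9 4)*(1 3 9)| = 5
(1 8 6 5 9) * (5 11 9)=(1 8 6 11 9)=[0, 8, 2, 3, 4, 5, 11, 7, 6, 1, 10, 9]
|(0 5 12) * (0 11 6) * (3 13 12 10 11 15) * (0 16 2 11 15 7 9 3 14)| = 20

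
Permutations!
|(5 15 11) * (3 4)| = |(3 4)(5 15 11)| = 6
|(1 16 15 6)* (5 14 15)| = |(1 16 5 14 15 6)| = 6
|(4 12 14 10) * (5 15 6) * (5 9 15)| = |(4 12 14 10)(6 9 15)| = 12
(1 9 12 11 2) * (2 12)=(1 9 2)(11 12)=[0, 9, 1, 3, 4, 5, 6, 7, 8, 2, 10, 12, 11]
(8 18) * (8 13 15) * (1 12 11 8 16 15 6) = (1 12 11 8 18 13 6)(15 16) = [0, 12, 2, 3, 4, 5, 1, 7, 18, 9, 10, 8, 11, 6, 14, 16, 15, 17, 13]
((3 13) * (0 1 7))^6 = (13)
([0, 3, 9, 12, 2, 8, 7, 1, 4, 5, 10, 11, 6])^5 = (12)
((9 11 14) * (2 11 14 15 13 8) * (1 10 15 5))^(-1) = ((1 10 15 13 8 2 11 5)(9 14))^(-1) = (1 5 11 2 8 13 15 10)(9 14)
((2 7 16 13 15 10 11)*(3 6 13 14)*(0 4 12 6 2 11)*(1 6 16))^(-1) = (0 10 15 13 6 1 7 2 3 14 16 12 4)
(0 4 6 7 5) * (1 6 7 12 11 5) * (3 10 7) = (0 4 3 10 7 1 6 12 11 5) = [4, 6, 2, 10, 3, 0, 12, 1, 8, 9, 7, 5, 11]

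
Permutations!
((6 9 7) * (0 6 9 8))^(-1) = (0 8 6)(7 9)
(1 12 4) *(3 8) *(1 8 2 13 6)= [0, 12, 13, 2, 8, 5, 1, 7, 3, 9, 10, 11, 4, 6]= (1 12 4 8 3 2 13 6)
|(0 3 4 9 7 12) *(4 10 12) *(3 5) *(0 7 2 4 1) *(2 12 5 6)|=|(0 6 2 4 9 12 7 1)(3 10 5)|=24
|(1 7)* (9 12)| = 2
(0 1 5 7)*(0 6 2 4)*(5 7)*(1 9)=[9, 7, 4, 3, 0, 5, 2, 6, 8, 1]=(0 9 1 7 6 2 4)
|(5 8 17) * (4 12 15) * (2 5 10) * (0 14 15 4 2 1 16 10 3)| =24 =|(0 14 15 2 5 8 17 3)(1 16 10)(4 12)|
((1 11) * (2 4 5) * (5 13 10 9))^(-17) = (1 11)(2 4 13 10 9 5)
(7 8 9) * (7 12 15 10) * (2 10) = (2 10 7 8 9 12 15) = [0, 1, 10, 3, 4, 5, 6, 8, 9, 12, 7, 11, 15, 13, 14, 2]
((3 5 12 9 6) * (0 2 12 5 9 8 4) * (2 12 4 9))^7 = (0 4 2 3 6 9 8 12)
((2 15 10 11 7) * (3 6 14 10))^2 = (2 3 14 11)(6 10 7 15)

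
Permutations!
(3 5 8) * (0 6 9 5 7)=[6, 1, 2, 7, 4, 8, 9, 0, 3, 5]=(0 6 9 5 8 3 7)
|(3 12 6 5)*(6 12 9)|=|(12)(3 9 6 5)|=4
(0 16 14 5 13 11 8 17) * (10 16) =[10, 1, 2, 3, 4, 13, 6, 7, 17, 9, 16, 8, 12, 11, 5, 15, 14, 0] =(0 10 16 14 5 13 11 8 17)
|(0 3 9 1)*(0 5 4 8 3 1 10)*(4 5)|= 7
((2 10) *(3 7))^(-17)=((2 10)(3 7))^(-17)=(2 10)(3 7)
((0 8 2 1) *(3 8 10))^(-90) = (10)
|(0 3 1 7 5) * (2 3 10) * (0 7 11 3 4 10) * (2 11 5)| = 8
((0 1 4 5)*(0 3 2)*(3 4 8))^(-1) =(0 2 3 8 1)(4 5)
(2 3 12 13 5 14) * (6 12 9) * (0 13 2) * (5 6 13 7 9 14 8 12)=(0 7 9 13 6 5 8 12 2 3 14)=[7, 1, 3, 14, 4, 8, 5, 9, 12, 13, 10, 11, 2, 6, 0]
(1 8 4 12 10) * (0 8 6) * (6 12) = (0 8 4 6)(1 12 10) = [8, 12, 2, 3, 6, 5, 0, 7, 4, 9, 1, 11, 10]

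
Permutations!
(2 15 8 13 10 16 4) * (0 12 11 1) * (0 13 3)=(0 12 11 1 13 10 16 4 2 15 8 3)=[12, 13, 15, 0, 2, 5, 6, 7, 3, 9, 16, 1, 11, 10, 14, 8, 4]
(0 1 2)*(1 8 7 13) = (0 8 7 13 1 2) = [8, 2, 0, 3, 4, 5, 6, 13, 7, 9, 10, 11, 12, 1]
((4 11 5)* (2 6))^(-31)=((2 6)(4 11 5))^(-31)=(2 6)(4 5 11)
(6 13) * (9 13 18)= (6 18 9 13)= [0, 1, 2, 3, 4, 5, 18, 7, 8, 13, 10, 11, 12, 6, 14, 15, 16, 17, 9]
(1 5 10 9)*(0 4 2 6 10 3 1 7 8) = (0 4 2 6 10 9 7 8)(1 5 3) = [4, 5, 6, 1, 2, 3, 10, 8, 0, 7, 9]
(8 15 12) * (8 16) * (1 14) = (1 14)(8 15 12 16) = [0, 14, 2, 3, 4, 5, 6, 7, 15, 9, 10, 11, 16, 13, 1, 12, 8]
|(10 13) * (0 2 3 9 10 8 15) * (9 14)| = |(0 2 3 14 9 10 13 8 15)| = 9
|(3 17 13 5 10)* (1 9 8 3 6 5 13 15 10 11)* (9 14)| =|(1 14 9 8 3 17 15 10 6 5 11)| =11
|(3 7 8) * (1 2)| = |(1 2)(3 7 8)| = 6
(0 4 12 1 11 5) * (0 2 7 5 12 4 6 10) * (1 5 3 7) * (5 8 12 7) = (0 6 10)(1 11 7 3 5 2)(8 12) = [6, 11, 1, 5, 4, 2, 10, 3, 12, 9, 0, 7, 8]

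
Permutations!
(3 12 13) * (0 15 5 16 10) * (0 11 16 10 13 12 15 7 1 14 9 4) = (0 7 1 14 9 4)(3 15 5 10 11 16 13) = [7, 14, 2, 15, 0, 10, 6, 1, 8, 4, 11, 16, 12, 3, 9, 5, 13]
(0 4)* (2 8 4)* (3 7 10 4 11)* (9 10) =[2, 1, 8, 7, 0, 5, 6, 9, 11, 10, 4, 3] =(0 2 8 11 3 7 9 10 4)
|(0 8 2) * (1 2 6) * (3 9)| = |(0 8 6 1 2)(3 9)| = 10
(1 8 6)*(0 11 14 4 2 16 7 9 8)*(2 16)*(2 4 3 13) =[11, 0, 4, 13, 16, 5, 1, 9, 6, 8, 10, 14, 12, 2, 3, 15, 7] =(0 11 14 3 13 2 4 16 7 9 8 6 1)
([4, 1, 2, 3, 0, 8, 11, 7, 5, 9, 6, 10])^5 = (0 4)(5 8)(6 10 11)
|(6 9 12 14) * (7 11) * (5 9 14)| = 6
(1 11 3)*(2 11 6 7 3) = (1 6 7 3)(2 11) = [0, 6, 11, 1, 4, 5, 7, 3, 8, 9, 10, 2]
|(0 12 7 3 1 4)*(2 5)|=6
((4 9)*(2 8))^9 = ((2 8)(4 9))^9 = (2 8)(4 9)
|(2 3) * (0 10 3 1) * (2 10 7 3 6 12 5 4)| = |(0 7 3 10 6 12 5 4 2 1)| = 10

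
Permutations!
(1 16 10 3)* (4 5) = [0, 16, 2, 1, 5, 4, 6, 7, 8, 9, 3, 11, 12, 13, 14, 15, 10] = (1 16 10 3)(4 5)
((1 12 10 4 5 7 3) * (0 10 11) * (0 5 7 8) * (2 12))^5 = (0 1 8 3 5 7 11 4 12 10 2)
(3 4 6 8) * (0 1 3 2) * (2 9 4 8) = (0 1 3 8 9 4 6 2) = [1, 3, 0, 8, 6, 5, 2, 7, 9, 4]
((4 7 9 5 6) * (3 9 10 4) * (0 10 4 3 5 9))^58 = ((0 10 3)(4 7)(5 6))^58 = (0 10 3)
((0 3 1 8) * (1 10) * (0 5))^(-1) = ((0 3 10 1 8 5))^(-1) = (0 5 8 1 10 3)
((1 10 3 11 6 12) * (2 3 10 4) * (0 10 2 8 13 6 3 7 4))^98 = (0 12 13 4 2)(1 6 8 7 10)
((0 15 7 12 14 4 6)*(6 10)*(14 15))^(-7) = (0 10 14 6 4)(7 15 12)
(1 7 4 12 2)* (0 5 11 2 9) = (0 5 11 2 1 7 4 12 9) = [5, 7, 1, 3, 12, 11, 6, 4, 8, 0, 10, 2, 9]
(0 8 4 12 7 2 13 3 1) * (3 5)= (0 8 4 12 7 2 13 5 3 1)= [8, 0, 13, 1, 12, 3, 6, 2, 4, 9, 10, 11, 7, 5]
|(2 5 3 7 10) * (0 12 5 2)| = |(0 12 5 3 7 10)| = 6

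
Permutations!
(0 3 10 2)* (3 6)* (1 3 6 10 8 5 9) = (0 10 2)(1 3 8 5 9) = [10, 3, 0, 8, 4, 9, 6, 7, 5, 1, 2]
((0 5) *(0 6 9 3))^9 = ((0 5 6 9 3))^9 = (0 3 9 6 5)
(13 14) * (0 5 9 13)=(0 5 9 13 14)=[5, 1, 2, 3, 4, 9, 6, 7, 8, 13, 10, 11, 12, 14, 0]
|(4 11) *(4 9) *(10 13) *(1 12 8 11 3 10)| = 9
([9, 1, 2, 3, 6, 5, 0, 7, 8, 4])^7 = (0 6 4 9)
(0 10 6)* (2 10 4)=(0 4 2 10 6)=[4, 1, 10, 3, 2, 5, 0, 7, 8, 9, 6]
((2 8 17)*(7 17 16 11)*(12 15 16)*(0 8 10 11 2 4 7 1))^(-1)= (0 1 11 10 2 16 15 12 8)(4 17 7)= ((0 8 12 15 16 2 10 11 1)(4 7 17))^(-1)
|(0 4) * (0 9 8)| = |(0 4 9 8)| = 4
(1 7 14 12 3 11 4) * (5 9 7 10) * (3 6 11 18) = (1 10 5 9 7 14 12 6 11 4)(3 18) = [0, 10, 2, 18, 1, 9, 11, 14, 8, 7, 5, 4, 6, 13, 12, 15, 16, 17, 3]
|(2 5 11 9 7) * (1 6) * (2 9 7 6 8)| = 8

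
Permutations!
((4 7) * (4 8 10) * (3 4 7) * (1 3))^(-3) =(10)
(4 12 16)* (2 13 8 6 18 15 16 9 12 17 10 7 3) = (2 13 8 6 18 15 16 4 17 10 7 3)(9 12) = [0, 1, 13, 2, 17, 5, 18, 3, 6, 12, 7, 11, 9, 8, 14, 16, 4, 10, 15]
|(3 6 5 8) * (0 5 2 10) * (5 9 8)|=|(0 9 8 3 6 2 10)|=7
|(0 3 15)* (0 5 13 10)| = |(0 3 15 5 13 10)| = 6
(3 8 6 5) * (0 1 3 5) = (0 1 3 8 6) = [1, 3, 2, 8, 4, 5, 0, 7, 6]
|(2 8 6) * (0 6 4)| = 5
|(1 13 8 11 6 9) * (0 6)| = |(0 6 9 1 13 8 11)| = 7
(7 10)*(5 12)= (5 12)(7 10)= [0, 1, 2, 3, 4, 12, 6, 10, 8, 9, 7, 11, 5]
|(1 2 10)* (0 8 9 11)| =12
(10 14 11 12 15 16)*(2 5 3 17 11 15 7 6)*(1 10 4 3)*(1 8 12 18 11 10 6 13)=(1 6 2 5 8 12 7 13)(3 17 10 14 15 16 4)(11 18)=[0, 6, 5, 17, 3, 8, 2, 13, 12, 9, 14, 18, 7, 1, 15, 16, 4, 10, 11]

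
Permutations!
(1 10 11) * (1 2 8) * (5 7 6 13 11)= (1 10 5 7 6 13 11 2 8)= [0, 10, 8, 3, 4, 7, 13, 6, 1, 9, 5, 2, 12, 11]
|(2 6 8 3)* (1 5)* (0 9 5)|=|(0 9 5 1)(2 6 8 3)|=4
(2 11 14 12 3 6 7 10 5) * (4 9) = (2 11 14 12 3 6 7 10 5)(4 9) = [0, 1, 11, 6, 9, 2, 7, 10, 8, 4, 5, 14, 3, 13, 12]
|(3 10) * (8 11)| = |(3 10)(8 11)| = 2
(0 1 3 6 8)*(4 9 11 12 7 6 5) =(0 1 3 5 4 9 11 12 7 6 8) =[1, 3, 2, 5, 9, 4, 8, 6, 0, 11, 10, 12, 7]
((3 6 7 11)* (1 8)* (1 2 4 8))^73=(2 4 8)(3 6 7 11)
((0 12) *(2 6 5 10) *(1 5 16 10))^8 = (16)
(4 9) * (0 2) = [2, 1, 0, 3, 9, 5, 6, 7, 8, 4] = (0 2)(4 9)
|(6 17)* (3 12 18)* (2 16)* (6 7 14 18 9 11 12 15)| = 42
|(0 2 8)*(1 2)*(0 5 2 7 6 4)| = |(0 1 7 6 4)(2 8 5)| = 15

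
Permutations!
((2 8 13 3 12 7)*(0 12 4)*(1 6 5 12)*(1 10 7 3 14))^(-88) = (0 2 14 5 4 7 13 6 3 10 8 1 12)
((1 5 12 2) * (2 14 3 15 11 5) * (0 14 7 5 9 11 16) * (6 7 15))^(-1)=(0 16 15 12 5 7 6 3 14)(1 2)(9 11)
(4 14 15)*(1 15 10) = (1 15 4 14 10) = [0, 15, 2, 3, 14, 5, 6, 7, 8, 9, 1, 11, 12, 13, 10, 4]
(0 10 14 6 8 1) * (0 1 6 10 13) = [13, 1, 2, 3, 4, 5, 8, 7, 6, 9, 14, 11, 12, 0, 10] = (0 13)(6 8)(10 14)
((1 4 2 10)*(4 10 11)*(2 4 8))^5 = ((1 10)(2 11 8))^5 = (1 10)(2 8 11)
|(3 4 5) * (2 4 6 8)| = 6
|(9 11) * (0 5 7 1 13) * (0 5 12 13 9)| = 8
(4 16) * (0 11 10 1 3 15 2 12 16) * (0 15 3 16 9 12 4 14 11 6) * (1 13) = (0 6)(1 16 14 11 10 13)(2 4 15)(9 12) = [6, 16, 4, 3, 15, 5, 0, 7, 8, 12, 13, 10, 9, 1, 11, 2, 14]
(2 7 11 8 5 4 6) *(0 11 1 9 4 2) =(0 11 8 5 2 7 1 9 4 6) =[11, 9, 7, 3, 6, 2, 0, 1, 5, 4, 10, 8]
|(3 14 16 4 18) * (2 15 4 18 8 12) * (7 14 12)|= 10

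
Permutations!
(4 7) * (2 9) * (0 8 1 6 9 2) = (0 8 1 6 9)(4 7) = [8, 6, 2, 3, 7, 5, 9, 4, 1, 0]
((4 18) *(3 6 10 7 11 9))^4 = (18)(3 11 10)(6 9 7)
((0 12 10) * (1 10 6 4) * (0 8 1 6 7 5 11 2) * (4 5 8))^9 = ((0 12 7 8 1 10 4 6 5 11 2))^9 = (0 11 6 10 8 12 2 5 4 1 7)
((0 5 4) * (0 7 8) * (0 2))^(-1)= ((0 5 4 7 8 2))^(-1)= (0 2 8 7 4 5)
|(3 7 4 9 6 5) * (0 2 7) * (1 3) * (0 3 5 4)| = 6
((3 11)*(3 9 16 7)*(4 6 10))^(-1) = (3 7 16 9 11)(4 10 6) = ((3 11 9 16 7)(4 6 10))^(-1)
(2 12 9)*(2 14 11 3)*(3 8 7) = (2 12 9 14 11 8 7 3) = [0, 1, 12, 2, 4, 5, 6, 3, 7, 14, 10, 8, 9, 13, 11]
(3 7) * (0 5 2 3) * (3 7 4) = (0 5 2 7)(3 4) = [5, 1, 7, 4, 3, 2, 6, 0]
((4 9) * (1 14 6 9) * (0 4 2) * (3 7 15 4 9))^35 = ((0 9 2)(1 14 6 3 7 15 4))^35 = (15)(0 2 9)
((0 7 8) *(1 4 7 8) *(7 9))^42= (1 9)(4 7)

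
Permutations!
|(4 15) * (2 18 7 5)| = 4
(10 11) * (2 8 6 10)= (2 8 6 10 11)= [0, 1, 8, 3, 4, 5, 10, 7, 6, 9, 11, 2]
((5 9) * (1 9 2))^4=((1 9 5 2))^4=(9)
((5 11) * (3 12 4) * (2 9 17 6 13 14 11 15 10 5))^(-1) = ((2 9 17 6 13 14 11)(3 12 4)(5 15 10))^(-1) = (2 11 14 13 6 17 9)(3 4 12)(5 10 15)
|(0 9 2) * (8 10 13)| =|(0 9 2)(8 10 13)| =3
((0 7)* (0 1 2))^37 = (0 7 1 2)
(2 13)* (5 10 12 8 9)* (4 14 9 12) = (2 13)(4 14 9 5 10)(8 12) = [0, 1, 13, 3, 14, 10, 6, 7, 12, 5, 4, 11, 8, 2, 9]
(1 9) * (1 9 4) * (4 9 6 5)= (1 9 6 5 4)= [0, 9, 2, 3, 1, 4, 5, 7, 8, 6]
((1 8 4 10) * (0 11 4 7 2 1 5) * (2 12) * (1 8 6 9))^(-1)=(0 5 10 4 11)(1 9 6)(2 12 7 8)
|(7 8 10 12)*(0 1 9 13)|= |(0 1 9 13)(7 8 10 12)|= 4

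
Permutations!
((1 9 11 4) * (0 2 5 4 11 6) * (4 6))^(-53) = (11)(0 6 5 2)(1 9 4)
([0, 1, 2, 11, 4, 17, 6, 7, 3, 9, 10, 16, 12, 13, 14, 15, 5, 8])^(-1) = (3 8 17 5 16 11)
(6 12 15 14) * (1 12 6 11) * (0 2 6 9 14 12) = (0 2 6 9 14 11 1)(12 15) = [2, 0, 6, 3, 4, 5, 9, 7, 8, 14, 10, 1, 15, 13, 11, 12]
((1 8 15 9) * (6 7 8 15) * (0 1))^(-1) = ((0 1 15 9)(6 7 8))^(-1) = (0 9 15 1)(6 8 7)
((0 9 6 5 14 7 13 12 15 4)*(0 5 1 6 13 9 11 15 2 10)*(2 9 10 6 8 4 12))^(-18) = (0 14 8 2 12)(1 13 15 10 5)(4 6 9 11 7) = ((0 11 15 12 9 13 2 6 1 8 4 5 14 7 10))^(-18)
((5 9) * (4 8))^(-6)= (9)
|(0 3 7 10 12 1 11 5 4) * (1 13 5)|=8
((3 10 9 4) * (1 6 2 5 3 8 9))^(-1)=(1 10 3 5 2 6)(4 9 8)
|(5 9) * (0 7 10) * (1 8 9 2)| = |(0 7 10)(1 8 9 5 2)| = 15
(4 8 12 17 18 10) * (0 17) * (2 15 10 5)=(0 17 18 5 2 15 10 4 8 12)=[17, 1, 15, 3, 8, 2, 6, 7, 12, 9, 4, 11, 0, 13, 14, 10, 16, 18, 5]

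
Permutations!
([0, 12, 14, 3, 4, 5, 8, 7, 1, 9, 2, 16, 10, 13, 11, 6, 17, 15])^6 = (1 16 12 17 10 15 2 6 14 8 11)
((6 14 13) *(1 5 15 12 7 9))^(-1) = (1 9 7 12 15 5)(6 13 14) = ((1 5 15 12 7 9)(6 14 13))^(-1)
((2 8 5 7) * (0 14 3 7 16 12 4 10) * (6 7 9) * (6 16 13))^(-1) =((0 14 3 9 16 12 4 10)(2 8 5 13 6 7))^(-1) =(0 10 4 12 16 9 3 14)(2 7 6 13 5 8)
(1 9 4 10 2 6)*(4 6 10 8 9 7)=[0, 7, 10, 3, 8, 5, 1, 4, 9, 6, 2]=(1 7 4 8 9 6)(2 10)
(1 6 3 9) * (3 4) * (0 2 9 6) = [2, 0, 9, 6, 3, 5, 4, 7, 8, 1] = (0 2 9 1)(3 6 4)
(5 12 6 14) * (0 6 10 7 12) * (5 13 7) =(0 6 14 13 7 12 10 5) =[6, 1, 2, 3, 4, 0, 14, 12, 8, 9, 5, 11, 10, 7, 13]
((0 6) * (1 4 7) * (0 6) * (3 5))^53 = (1 7 4)(3 5)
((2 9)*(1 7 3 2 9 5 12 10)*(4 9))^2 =(1 3 5 10 7 2 12)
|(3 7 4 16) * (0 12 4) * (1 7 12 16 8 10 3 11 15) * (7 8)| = 11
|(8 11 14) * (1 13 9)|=3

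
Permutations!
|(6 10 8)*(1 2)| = 6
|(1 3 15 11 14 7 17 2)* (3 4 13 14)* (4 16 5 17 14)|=30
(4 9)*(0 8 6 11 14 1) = (0 8 6 11 14 1)(4 9) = [8, 0, 2, 3, 9, 5, 11, 7, 6, 4, 10, 14, 12, 13, 1]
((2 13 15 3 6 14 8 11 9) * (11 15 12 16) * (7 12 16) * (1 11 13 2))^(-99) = ((1 11 9)(3 6 14 8 15)(7 12)(13 16))^(-99) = (3 6 14 8 15)(7 12)(13 16)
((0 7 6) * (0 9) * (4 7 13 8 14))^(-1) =(0 9 6 7 4 14 8 13)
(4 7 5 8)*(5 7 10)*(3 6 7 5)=[0, 1, 2, 6, 10, 8, 7, 5, 4, 9, 3]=(3 6 7 5 8 4 10)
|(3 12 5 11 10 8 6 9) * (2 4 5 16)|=11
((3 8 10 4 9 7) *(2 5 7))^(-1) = (2 9 4 10 8 3 7 5)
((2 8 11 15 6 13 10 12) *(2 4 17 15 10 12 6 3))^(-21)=((2 8 11 10 6 13 12 4 17 15 3))^(-21)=(2 8 11 10 6 13 12 4 17 15 3)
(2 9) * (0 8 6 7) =(0 8 6 7)(2 9) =[8, 1, 9, 3, 4, 5, 7, 0, 6, 2]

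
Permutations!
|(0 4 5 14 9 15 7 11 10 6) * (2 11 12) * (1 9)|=13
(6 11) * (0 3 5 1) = (0 3 5 1)(6 11) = [3, 0, 2, 5, 4, 1, 11, 7, 8, 9, 10, 6]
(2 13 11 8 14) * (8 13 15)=(2 15 8 14)(11 13)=[0, 1, 15, 3, 4, 5, 6, 7, 14, 9, 10, 13, 12, 11, 2, 8]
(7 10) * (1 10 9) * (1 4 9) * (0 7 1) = [7, 10, 2, 3, 9, 5, 6, 0, 8, 4, 1] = (0 7)(1 10)(4 9)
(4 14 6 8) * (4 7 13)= (4 14 6 8 7 13)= [0, 1, 2, 3, 14, 5, 8, 13, 7, 9, 10, 11, 12, 4, 6]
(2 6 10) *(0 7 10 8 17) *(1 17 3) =(0 7 10 2 6 8 3 1 17) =[7, 17, 6, 1, 4, 5, 8, 10, 3, 9, 2, 11, 12, 13, 14, 15, 16, 0]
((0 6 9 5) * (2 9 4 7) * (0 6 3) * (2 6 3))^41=(0 2 9 5 3)(4 6 7)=((0 2 9 5 3)(4 7 6))^41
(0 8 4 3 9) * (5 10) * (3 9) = (0 8 4 9)(5 10) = [8, 1, 2, 3, 9, 10, 6, 7, 4, 0, 5]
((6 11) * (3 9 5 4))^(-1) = ((3 9 5 4)(6 11))^(-1) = (3 4 5 9)(6 11)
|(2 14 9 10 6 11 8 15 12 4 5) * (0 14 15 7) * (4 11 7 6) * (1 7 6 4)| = 42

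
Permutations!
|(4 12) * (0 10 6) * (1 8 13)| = |(0 10 6)(1 8 13)(4 12)| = 6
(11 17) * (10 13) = (10 13)(11 17) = [0, 1, 2, 3, 4, 5, 6, 7, 8, 9, 13, 17, 12, 10, 14, 15, 16, 11]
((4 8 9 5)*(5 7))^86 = (4 8 9 7 5)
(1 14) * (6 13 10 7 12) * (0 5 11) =[5, 14, 2, 3, 4, 11, 13, 12, 8, 9, 7, 0, 6, 10, 1] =(0 5 11)(1 14)(6 13 10 7 12)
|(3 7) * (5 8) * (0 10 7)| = |(0 10 7 3)(5 8)| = 4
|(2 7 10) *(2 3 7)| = |(3 7 10)| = 3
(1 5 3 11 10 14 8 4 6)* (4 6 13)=(1 5 3 11 10 14 8 6)(4 13)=[0, 5, 2, 11, 13, 3, 1, 7, 6, 9, 14, 10, 12, 4, 8]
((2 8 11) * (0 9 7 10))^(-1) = ((0 9 7 10)(2 8 11))^(-1) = (0 10 7 9)(2 11 8)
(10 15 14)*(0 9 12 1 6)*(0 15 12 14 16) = [9, 6, 2, 3, 4, 5, 15, 7, 8, 14, 12, 11, 1, 13, 10, 16, 0] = (0 9 14 10 12 1 6 15 16)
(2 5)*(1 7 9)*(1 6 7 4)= (1 4)(2 5)(6 7 9)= [0, 4, 5, 3, 1, 2, 7, 9, 8, 6]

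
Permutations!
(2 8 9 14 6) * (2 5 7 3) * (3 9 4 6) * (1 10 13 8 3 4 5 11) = (1 10 13 8 5 7 9 14 4 6 11)(2 3) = [0, 10, 3, 2, 6, 7, 11, 9, 5, 14, 13, 1, 12, 8, 4]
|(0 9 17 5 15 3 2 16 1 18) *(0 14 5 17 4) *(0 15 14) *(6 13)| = |(0 9 4 15 3 2 16 1 18)(5 14)(6 13)| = 18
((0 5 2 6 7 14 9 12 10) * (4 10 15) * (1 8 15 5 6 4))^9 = (15)(0 10 4 2 5 12 9 14 7 6) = ((0 6 7 14 9 12 5 2 4 10)(1 8 15))^9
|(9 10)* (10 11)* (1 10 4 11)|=6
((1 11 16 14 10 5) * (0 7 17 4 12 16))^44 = (17)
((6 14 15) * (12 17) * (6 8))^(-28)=((6 14 15 8)(12 17))^(-28)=(17)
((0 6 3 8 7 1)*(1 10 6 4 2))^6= (0 2)(1 4)(3 8 7 10 6)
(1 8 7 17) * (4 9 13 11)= (1 8 7 17)(4 9 13 11)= [0, 8, 2, 3, 9, 5, 6, 17, 7, 13, 10, 4, 12, 11, 14, 15, 16, 1]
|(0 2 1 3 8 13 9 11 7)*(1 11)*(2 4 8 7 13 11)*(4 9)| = |(0 9 1 3 7)(4 8 11 13)| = 20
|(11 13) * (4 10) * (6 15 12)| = 6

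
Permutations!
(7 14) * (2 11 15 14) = [0, 1, 11, 3, 4, 5, 6, 2, 8, 9, 10, 15, 12, 13, 7, 14] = (2 11 15 14 7)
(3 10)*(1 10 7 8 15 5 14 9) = (1 10 3 7 8 15 5 14 9) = [0, 10, 2, 7, 4, 14, 6, 8, 15, 1, 3, 11, 12, 13, 9, 5]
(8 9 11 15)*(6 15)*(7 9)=(6 15 8 7 9 11)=[0, 1, 2, 3, 4, 5, 15, 9, 7, 11, 10, 6, 12, 13, 14, 8]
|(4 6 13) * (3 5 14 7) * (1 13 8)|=20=|(1 13 4 6 8)(3 5 14 7)|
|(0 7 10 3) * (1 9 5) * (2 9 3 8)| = |(0 7 10 8 2 9 5 1 3)| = 9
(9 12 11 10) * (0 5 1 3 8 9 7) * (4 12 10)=(0 5 1 3 8 9 10 7)(4 12 11)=[5, 3, 2, 8, 12, 1, 6, 0, 9, 10, 7, 4, 11]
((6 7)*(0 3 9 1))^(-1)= ((0 3 9 1)(6 7))^(-1)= (0 1 9 3)(6 7)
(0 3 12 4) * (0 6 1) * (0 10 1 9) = (0 3 12 4 6 9)(1 10) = [3, 10, 2, 12, 6, 5, 9, 7, 8, 0, 1, 11, 4]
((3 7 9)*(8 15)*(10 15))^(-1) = ((3 7 9)(8 10 15))^(-1) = (3 9 7)(8 15 10)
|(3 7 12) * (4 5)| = 6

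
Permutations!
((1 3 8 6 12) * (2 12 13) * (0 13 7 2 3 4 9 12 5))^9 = ((0 13 3 8 6 7 2 5)(1 4 9 12))^9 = (0 13 3 8 6 7 2 5)(1 4 9 12)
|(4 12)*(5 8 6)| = |(4 12)(5 8 6)| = 6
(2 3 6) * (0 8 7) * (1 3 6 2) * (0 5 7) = (0 8)(1 3 2 6)(5 7) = [8, 3, 6, 2, 4, 7, 1, 5, 0]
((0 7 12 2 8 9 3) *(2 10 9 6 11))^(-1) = (0 3 9 10 12 7)(2 11 6 8)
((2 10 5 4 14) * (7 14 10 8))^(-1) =(2 14 7 8)(4 5 10)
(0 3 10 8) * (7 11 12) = (0 3 10 8)(7 11 12) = [3, 1, 2, 10, 4, 5, 6, 11, 0, 9, 8, 12, 7]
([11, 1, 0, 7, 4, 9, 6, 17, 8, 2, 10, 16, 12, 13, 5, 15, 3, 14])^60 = (17)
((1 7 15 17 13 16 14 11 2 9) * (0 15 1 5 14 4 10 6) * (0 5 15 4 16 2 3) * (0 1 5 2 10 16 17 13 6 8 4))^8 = (1 5 11)(2 17 4 10 15)(3 7 14)(6 16 8 13 9) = ((1 7 5 14 11 3)(2 9 15 13 10 8 4 16 17 6))^8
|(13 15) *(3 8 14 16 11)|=|(3 8 14 16 11)(13 15)|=10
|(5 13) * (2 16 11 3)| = 4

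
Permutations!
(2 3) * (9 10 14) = (2 3)(9 10 14) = [0, 1, 3, 2, 4, 5, 6, 7, 8, 10, 14, 11, 12, 13, 9]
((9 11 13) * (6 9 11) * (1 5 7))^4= ((1 5 7)(6 9)(11 13))^4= (13)(1 5 7)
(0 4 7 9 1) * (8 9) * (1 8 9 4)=(0 1)(4 7 9 8)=[1, 0, 2, 3, 7, 5, 6, 9, 4, 8]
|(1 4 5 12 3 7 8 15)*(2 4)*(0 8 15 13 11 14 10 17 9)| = 8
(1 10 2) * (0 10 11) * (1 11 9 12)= [10, 9, 11, 3, 4, 5, 6, 7, 8, 12, 2, 0, 1]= (0 10 2 11)(1 9 12)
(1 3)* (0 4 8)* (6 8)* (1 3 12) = [4, 12, 2, 3, 6, 5, 8, 7, 0, 9, 10, 11, 1] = (0 4 6 8)(1 12)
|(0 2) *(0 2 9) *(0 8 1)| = 4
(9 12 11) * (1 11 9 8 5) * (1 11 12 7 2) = (1 12 9 7 2)(5 11 8) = [0, 12, 1, 3, 4, 11, 6, 2, 5, 7, 10, 8, 9]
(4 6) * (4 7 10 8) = (4 6 7 10 8) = [0, 1, 2, 3, 6, 5, 7, 10, 4, 9, 8]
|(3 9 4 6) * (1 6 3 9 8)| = 6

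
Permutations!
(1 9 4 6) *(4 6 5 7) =[0, 9, 2, 3, 5, 7, 1, 4, 8, 6] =(1 9 6)(4 5 7)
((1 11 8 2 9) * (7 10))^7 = ((1 11 8 2 9)(7 10))^7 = (1 8 9 11 2)(7 10)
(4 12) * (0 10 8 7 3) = (0 10 8 7 3)(4 12) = [10, 1, 2, 0, 12, 5, 6, 3, 7, 9, 8, 11, 4]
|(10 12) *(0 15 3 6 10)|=|(0 15 3 6 10 12)|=6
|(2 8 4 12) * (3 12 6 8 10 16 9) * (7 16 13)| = 24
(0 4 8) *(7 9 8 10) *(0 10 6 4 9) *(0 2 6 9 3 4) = [3, 1, 6, 4, 9, 5, 0, 2, 10, 8, 7] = (0 3 4 9 8 10 7 2 6)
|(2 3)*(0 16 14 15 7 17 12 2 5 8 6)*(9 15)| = 13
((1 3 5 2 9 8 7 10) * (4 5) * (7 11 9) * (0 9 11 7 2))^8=(11)(0 5 4 3 1 10 7 8 9)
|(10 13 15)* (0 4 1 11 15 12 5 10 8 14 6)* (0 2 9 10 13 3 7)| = |(0 4 1 11 15 8 14 6 2 9 10 3 7)(5 13 12)| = 39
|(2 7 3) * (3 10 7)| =|(2 3)(7 10)| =2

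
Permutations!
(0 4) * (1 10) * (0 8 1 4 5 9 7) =(0 5 9 7)(1 10 4 8) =[5, 10, 2, 3, 8, 9, 6, 0, 1, 7, 4]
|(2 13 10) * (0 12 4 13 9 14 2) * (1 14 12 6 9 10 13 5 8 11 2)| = 10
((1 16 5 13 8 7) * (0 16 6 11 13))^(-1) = ((0 16 5)(1 6 11 13 8 7))^(-1) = (0 5 16)(1 7 8 13 11 6)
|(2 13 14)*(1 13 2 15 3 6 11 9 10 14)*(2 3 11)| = 30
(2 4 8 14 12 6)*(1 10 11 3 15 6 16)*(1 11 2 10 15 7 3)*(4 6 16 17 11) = (1 15 16 4 8 14 12 17 11)(2 6 10)(3 7) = [0, 15, 6, 7, 8, 5, 10, 3, 14, 9, 2, 1, 17, 13, 12, 16, 4, 11]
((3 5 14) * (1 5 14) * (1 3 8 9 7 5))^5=(3 5 7 9 8 14)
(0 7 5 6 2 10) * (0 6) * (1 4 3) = (0 7 5)(1 4 3)(2 10 6) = [7, 4, 10, 1, 3, 0, 2, 5, 8, 9, 6]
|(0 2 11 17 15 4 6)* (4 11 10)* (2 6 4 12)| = 6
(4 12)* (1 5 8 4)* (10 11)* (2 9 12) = (1 5 8 4 2 9 12)(10 11) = [0, 5, 9, 3, 2, 8, 6, 7, 4, 12, 11, 10, 1]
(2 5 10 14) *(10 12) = (2 5 12 10 14) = [0, 1, 5, 3, 4, 12, 6, 7, 8, 9, 14, 11, 10, 13, 2]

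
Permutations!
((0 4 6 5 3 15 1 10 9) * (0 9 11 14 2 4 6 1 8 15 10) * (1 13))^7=(0 2 3 1 14 5 13 11 6 4 10)(8 15)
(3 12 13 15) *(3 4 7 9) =[0, 1, 2, 12, 7, 5, 6, 9, 8, 3, 10, 11, 13, 15, 14, 4] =(3 12 13 15 4 7 9)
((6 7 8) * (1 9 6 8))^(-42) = (1 6)(7 9)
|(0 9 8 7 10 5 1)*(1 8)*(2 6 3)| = |(0 9 1)(2 6 3)(5 8 7 10)| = 12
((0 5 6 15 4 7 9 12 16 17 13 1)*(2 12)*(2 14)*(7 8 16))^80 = (17)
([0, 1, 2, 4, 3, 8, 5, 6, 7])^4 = (8)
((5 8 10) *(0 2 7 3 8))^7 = (10)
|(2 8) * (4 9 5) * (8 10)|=3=|(2 10 8)(4 9 5)|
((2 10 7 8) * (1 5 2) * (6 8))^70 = ((1 5 2 10 7 6 8))^70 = (10)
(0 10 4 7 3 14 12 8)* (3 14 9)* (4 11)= (0 10 11 4 7 14 12 8)(3 9)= [10, 1, 2, 9, 7, 5, 6, 14, 0, 3, 11, 4, 8, 13, 12]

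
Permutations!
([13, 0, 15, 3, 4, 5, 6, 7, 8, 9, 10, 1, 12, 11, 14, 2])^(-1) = (0 1 11 13)(2 15)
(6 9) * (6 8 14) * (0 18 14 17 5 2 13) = (0 18 14 6 9 8 17 5 2 13) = [18, 1, 13, 3, 4, 2, 9, 7, 17, 8, 10, 11, 12, 0, 6, 15, 16, 5, 14]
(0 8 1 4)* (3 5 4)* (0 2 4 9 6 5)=(0 8 1 3)(2 4)(5 9 6)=[8, 3, 4, 0, 2, 9, 5, 7, 1, 6]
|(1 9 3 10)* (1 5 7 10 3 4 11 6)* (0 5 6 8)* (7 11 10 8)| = |(0 5 11 7 8)(1 9 4 10 6)| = 5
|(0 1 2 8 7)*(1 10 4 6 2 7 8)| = |(0 10 4 6 2 1 7)| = 7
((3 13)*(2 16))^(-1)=((2 16)(3 13))^(-1)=(2 16)(3 13)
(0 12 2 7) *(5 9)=[12, 1, 7, 3, 4, 9, 6, 0, 8, 5, 10, 11, 2]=(0 12 2 7)(5 9)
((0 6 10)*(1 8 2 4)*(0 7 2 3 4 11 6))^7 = (1 4 3 8)(2 6 7 11 10)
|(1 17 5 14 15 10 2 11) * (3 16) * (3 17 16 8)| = |(1 16 17 5 14 15 10 2 11)(3 8)| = 18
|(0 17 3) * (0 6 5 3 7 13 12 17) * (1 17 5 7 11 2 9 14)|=|(1 17 11 2 9 14)(3 6 7 13 12 5)|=6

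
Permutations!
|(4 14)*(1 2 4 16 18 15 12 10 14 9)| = 12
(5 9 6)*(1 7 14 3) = (1 7 14 3)(5 9 6) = [0, 7, 2, 1, 4, 9, 5, 14, 8, 6, 10, 11, 12, 13, 3]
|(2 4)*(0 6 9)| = |(0 6 9)(2 4)| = 6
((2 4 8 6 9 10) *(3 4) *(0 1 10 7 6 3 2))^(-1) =(0 10 1)(3 8 4)(6 7 9)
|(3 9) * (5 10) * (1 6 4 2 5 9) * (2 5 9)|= 8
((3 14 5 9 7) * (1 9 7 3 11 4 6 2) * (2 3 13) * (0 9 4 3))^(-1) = (0 6 4 1 2 13 9)(3 11 7 5 14)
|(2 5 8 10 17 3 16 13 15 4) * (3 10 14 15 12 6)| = 30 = |(2 5 8 14 15 4)(3 16 13 12 6)(10 17)|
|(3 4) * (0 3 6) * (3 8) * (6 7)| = 6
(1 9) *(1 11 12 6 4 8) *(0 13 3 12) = [13, 9, 2, 12, 8, 5, 4, 7, 1, 11, 10, 0, 6, 3] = (0 13 3 12 6 4 8 1 9 11)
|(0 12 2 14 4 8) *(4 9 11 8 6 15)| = |(0 12 2 14 9 11 8)(4 6 15)| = 21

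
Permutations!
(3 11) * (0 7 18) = [7, 1, 2, 11, 4, 5, 6, 18, 8, 9, 10, 3, 12, 13, 14, 15, 16, 17, 0] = (0 7 18)(3 11)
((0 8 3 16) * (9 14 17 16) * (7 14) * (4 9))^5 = (0 7 8 14 3 17 4 16 9)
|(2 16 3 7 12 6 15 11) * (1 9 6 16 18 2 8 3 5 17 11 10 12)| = 26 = |(1 9 6 15 10 12 16 5 17 11 8 3 7)(2 18)|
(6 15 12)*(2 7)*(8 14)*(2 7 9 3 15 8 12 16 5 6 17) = [0, 1, 9, 15, 4, 6, 8, 7, 14, 3, 10, 11, 17, 13, 12, 16, 5, 2] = (2 9 3 15 16 5 6 8 14 12 17)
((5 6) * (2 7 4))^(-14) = ((2 7 4)(5 6))^(-14) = (2 7 4)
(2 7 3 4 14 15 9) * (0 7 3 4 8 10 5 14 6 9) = (0 7 4 6 9 2 3 8 10 5 14 15) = [7, 1, 3, 8, 6, 14, 9, 4, 10, 2, 5, 11, 12, 13, 15, 0]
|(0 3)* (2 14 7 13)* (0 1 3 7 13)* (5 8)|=6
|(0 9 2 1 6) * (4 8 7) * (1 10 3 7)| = 10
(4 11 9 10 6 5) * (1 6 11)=(1 6 5 4)(9 10 11)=[0, 6, 2, 3, 1, 4, 5, 7, 8, 10, 11, 9]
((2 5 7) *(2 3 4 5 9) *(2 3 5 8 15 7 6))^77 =((2 9 3 4 8 15 7 5 6))^77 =(2 15 9 7 3 5 4 6 8)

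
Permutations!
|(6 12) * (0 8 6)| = 4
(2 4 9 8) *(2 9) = (2 4)(8 9) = [0, 1, 4, 3, 2, 5, 6, 7, 9, 8]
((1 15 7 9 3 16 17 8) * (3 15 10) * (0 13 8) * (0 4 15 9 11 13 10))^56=((0 10 3 16 17 4 15 7 11 13 8 1))^56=(0 11 17)(1 7 16)(3 8 15)(4 10 13)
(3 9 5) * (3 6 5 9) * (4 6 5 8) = [0, 1, 2, 3, 6, 5, 8, 7, 4, 9] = (9)(4 6 8)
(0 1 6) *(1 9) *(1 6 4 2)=(0 9 6)(1 4 2)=[9, 4, 1, 3, 2, 5, 0, 7, 8, 6]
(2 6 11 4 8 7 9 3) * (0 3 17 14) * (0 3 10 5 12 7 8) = [10, 1, 6, 2, 0, 12, 11, 9, 8, 17, 5, 4, 7, 13, 3, 15, 16, 14] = (0 10 5 12 7 9 17 14 3 2 6 11 4)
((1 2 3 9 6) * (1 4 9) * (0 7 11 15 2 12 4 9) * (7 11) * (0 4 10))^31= (0 10 12 1 3 2 15 11)(6 9)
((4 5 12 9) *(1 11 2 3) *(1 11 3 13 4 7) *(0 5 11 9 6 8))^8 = (13)(0 6 5 8 12)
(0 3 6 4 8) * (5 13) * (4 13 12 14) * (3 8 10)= (0 8)(3 6 13 5 12 14 4 10)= [8, 1, 2, 6, 10, 12, 13, 7, 0, 9, 3, 11, 14, 5, 4]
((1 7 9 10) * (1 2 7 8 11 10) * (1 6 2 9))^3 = (1 10 2 8 9 7 11 6)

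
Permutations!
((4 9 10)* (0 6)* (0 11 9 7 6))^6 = ((4 7 6 11 9 10))^6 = (11)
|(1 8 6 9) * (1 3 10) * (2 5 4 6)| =9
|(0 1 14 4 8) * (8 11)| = |(0 1 14 4 11 8)| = 6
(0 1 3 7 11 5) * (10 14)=[1, 3, 2, 7, 4, 0, 6, 11, 8, 9, 14, 5, 12, 13, 10]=(0 1 3 7 11 5)(10 14)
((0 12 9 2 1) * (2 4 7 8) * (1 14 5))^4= ((0 12 9 4 7 8 2 14 5 1))^4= (0 7 5 9 2)(1 4 14 12 8)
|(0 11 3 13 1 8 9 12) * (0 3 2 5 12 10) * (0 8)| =|(0 11 2 5 12 3 13 1)(8 9 10)| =24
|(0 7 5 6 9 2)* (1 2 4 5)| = 4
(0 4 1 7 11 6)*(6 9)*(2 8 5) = [4, 7, 8, 3, 1, 2, 0, 11, 5, 6, 10, 9] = (0 4 1 7 11 9 6)(2 8 5)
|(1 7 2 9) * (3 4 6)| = |(1 7 2 9)(3 4 6)| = 12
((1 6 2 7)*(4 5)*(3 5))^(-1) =((1 6 2 7)(3 5 4))^(-1) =(1 7 2 6)(3 4 5)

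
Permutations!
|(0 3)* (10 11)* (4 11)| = 6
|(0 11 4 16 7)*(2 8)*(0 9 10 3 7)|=4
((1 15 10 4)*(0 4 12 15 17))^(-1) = (0 17 1 4)(10 15 12)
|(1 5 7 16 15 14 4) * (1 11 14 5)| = 12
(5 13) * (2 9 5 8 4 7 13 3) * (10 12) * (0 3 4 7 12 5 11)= (0 3 2 9 11)(4 12 10 5)(7 13 8)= [3, 1, 9, 2, 12, 4, 6, 13, 7, 11, 5, 0, 10, 8]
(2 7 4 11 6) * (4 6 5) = [0, 1, 7, 3, 11, 4, 2, 6, 8, 9, 10, 5] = (2 7 6)(4 11 5)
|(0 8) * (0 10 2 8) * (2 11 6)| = 5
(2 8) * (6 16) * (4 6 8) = (2 4 6 16 8) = [0, 1, 4, 3, 6, 5, 16, 7, 2, 9, 10, 11, 12, 13, 14, 15, 8]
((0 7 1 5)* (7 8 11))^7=((0 8 11 7 1 5))^7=(0 8 11 7 1 5)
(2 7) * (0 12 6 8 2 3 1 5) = (0 12 6 8 2 7 3 1 5) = [12, 5, 7, 1, 4, 0, 8, 3, 2, 9, 10, 11, 6]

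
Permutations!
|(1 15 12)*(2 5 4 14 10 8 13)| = 21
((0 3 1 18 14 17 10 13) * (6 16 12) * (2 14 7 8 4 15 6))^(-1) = (0 13 10 17 14 2 12 16 6 15 4 8 7 18 1 3) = ((0 3 1 18 7 8 4 15 6 16 12 2 14 17 10 13))^(-1)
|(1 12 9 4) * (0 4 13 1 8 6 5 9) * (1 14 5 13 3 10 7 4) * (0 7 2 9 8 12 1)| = |(2 9 3 10)(4 12 7)(5 8 6 13 14)| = 60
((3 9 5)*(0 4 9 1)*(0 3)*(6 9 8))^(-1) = ((0 4 8 6 9 5)(1 3))^(-1) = (0 5 9 6 8 4)(1 3)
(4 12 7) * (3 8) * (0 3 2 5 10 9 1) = (0 3 8 2 5 10 9 1)(4 12 7) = [3, 0, 5, 8, 12, 10, 6, 4, 2, 1, 9, 11, 7]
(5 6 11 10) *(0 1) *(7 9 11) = (0 1)(5 6 7 9 11 10) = [1, 0, 2, 3, 4, 6, 7, 9, 8, 11, 5, 10]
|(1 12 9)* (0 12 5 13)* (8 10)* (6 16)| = |(0 12 9 1 5 13)(6 16)(8 10)| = 6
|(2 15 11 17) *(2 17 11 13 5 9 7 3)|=|(17)(2 15 13 5 9 7 3)|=7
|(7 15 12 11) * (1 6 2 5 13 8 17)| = 28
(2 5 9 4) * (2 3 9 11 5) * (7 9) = (3 7 9 4)(5 11) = [0, 1, 2, 7, 3, 11, 6, 9, 8, 4, 10, 5]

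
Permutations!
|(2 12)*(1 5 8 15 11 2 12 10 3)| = 8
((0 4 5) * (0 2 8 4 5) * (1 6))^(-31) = ((0 5 2 8 4)(1 6))^(-31) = (0 4 8 2 5)(1 6)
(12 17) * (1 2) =(1 2)(12 17) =[0, 2, 1, 3, 4, 5, 6, 7, 8, 9, 10, 11, 17, 13, 14, 15, 16, 12]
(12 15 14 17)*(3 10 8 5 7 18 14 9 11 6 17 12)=[0, 1, 2, 10, 4, 7, 17, 18, 5, 11, 8, 6, 15, 13, 12, 9, 16, 3, 14]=(3 10 8 5 7 18 14 12 15 9 11 6 17)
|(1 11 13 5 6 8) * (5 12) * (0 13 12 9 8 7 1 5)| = 10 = |(0 13 9 8 5 6 7 1 11 12)|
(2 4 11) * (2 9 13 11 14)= [0, 1, 4, 3, 14, 5, 6, 7, 8, 13, 10, 9, 12, 11, 2]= (2 4 14)(9 13 11)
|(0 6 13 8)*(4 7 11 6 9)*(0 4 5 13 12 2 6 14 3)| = 30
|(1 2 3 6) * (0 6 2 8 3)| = |(0 6 1 8 3 2)| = 6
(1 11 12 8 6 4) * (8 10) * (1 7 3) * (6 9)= (1 11 12 10 8 9 6 4 7 3)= [0, 11, 2, 1, 7, 5, 4, 3, 9, 6, 8, 12, 10]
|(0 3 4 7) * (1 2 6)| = |(0 3 4 7)(1 2 6)| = 12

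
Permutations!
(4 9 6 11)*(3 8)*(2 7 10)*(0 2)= (0 2 7 10)(3 8)(4 9 6 11)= [2, 1, 7, 8, 9, 5, 11, 10, 3, 6, 0, 4]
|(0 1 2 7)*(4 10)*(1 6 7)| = |(0 6 7)(1 2)(4 10)| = 6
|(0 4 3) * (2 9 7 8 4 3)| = 10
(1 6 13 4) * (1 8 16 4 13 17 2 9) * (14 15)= (1 6 17 2 9)(4 8 16)(14 15)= [0, 6, 9, 3, 8, 5, 17, 7, 16, 1, 10, 11, 12, 13, 15, 14, 4, 2]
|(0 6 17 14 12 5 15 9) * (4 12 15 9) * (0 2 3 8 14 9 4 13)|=|(0 6 17 9 2 3 8 14 15 13)(4 12 5)|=30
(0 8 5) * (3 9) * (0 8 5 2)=[5, 1, 0, 9, 4, 8, 6, 7, 2, 3]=(0 5 8 2)(3 9)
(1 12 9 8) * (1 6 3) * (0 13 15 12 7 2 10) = (0 13 15 12 9 8 6 3 1 7 2 10) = [13, 7, 10, 1, 4, 5, 3, 2, 6, 8, 0, 11, 9, 15, 14, 12]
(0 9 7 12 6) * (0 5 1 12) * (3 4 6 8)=[9, 12, 2, 4, 6, 1, 5, 0, 3, 7, 10, 11, 8]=(0 9 7)(1 12 8 3 4 6 5)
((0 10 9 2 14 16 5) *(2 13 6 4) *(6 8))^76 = (0 5 16 14 2 4 6 8 13 9 10)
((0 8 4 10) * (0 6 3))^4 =(0 6 4)(3 10 8) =((0 8 4 10 6 3))^4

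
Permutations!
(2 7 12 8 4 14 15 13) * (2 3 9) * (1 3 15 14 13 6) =(1 3 9 2 7 12 8 4 13 15 6) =[0, 3, 7, 9, 13, 5, 1, 12, 4, 2, 10, 11, 8, 15, 14, 6]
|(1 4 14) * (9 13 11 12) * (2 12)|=15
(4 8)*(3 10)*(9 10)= (3 9 10)(4 8)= [0, 1, 2, 9, 8, 5, 6, 7, 4, 10, 3]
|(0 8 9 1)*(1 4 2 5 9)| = 12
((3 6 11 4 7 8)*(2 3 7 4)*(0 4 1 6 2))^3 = (0 6 4 11 1)(2 3)(7 8)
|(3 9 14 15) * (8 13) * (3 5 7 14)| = |(3 9)(5 7 14 15)(8 13)| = 4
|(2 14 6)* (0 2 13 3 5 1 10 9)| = |(0 2 14 6 13 3 5 1 10 9)| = 10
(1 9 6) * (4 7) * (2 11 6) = (1 9 2 11 6)(4 7) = [0, 9, 11, 3, 7, 5, 1, 4, 8, 2, 10, 6]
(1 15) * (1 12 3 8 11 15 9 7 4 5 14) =(1 9 7 4 5 14)(3 8 11 15 12) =[0, 9, 2, 8, 5, 14, 6, 4, 11, 7, 10, 15, 3, 13, 1, 12]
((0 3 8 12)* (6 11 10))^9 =(0 3 8 12)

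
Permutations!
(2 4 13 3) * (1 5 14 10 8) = [0, 5, 4, 2, 13, 14, 6, 7, 1, 9, 8, 11, 12, 3, 10] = (1 5 14 10 8)(2 4 13 3)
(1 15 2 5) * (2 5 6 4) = (1 15 5)(2 6 4) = [0, 15, 6, 3, 2, 1, 4, 7, 8, 9, 10, 11, 12, 13, 14, 5]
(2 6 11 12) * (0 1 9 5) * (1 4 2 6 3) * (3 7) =(0 4 2 7 3 1 9 5)(6 11 12) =[4, 9, 7, 1, 2, 0, 11, 3, 8, 5, 10, 12, 6]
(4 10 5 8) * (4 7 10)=[0, 1, 2, 3, 4, 8, 6, 10, 7, 9, 5]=(5 8 7 10)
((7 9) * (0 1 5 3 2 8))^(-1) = (0 8 2 3 5 1)(7 9)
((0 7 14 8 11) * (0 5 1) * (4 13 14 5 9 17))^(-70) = (17)(0 5)(1 7)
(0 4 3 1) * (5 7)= [4, 0, 2, 1, 3, 7, 6, 5]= (0 4 3 1)(5 7)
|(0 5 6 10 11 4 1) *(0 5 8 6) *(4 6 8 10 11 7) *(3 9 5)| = |(0 10 7 4 1 3 9 5)(6 11)| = 8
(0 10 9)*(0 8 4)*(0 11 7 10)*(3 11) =(3 11 7 10 9 8 4) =[0, 1, 2, 11, 3, 5, 6, 10, 4, 8, 9, 7]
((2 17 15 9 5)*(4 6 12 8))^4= (2 5 9 15 17)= ((2 17 15 9 5)(4 6 12 8))^4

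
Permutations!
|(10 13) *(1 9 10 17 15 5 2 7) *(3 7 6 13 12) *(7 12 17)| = |(1 9 10 17 15 5 2 6 13 7)(3 12)| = 10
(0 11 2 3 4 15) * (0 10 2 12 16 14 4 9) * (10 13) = [11, 1, 3, 9, 15, 5, 6, 7, 8, 0, 2, 12, 16, 10, 4, 13, 14] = (0 11 12 16 14 4 15 13 10 2 3 9)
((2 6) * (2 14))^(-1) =((2 6 14))^(-1) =(2 14 6)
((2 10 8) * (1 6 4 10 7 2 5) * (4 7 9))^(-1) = ((1 6 7 2 9 4 10 8 5))^(-1) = (1 5 8 10 4 9 2 7 6)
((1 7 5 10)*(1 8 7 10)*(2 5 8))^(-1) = ((1 10 2 5)(7 8))^(-1) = (1 5 2 10)(7 8)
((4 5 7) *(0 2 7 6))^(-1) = ((0 2 7 4 5 6))^(-1) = (0 6 5 4 7 2)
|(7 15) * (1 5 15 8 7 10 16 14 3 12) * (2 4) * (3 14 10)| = 10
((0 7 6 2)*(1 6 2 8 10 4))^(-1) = ((0 7 2)(1 6 8 10 4))^(-1) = (0 2 7)(1 4 10 8 6)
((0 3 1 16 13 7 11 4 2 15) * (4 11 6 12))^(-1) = (0 15 2 4 12 6 7 13 16 1 3)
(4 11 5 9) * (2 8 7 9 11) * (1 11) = [0, 11, 8, 3, 2, 1, 6, 9, 7, 4, 10, 5] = (1 11 5)(2 8 7 9 4)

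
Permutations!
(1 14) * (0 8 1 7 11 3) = (0 8 1 14 7 11 3) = [8, 14, 2, 0, 4, 5, 6, 11, 1, 9, 10, 3, 12, 13, 7]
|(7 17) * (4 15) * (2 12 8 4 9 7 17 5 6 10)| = 10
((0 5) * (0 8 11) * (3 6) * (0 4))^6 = (0 5 8 11 4)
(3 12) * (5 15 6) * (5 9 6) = (3 12)(5 15)(6 9) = [0, 1, 2, 12, 4, 15, 9, 7, 8, 6, 10, 11, 3, 13, 14, 5]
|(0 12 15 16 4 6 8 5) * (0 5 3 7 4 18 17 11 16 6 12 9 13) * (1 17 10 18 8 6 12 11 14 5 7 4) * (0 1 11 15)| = 30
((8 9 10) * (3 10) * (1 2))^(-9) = ((1 2)(3 10 8 9))^(-9) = (1 2)(3 9 8 10)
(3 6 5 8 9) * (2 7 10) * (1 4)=(1 4)(2 7 10)(3 6 5 8 9)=[0, 4, 7, 6, 1, 8, 5, 10, 9, 3, 2]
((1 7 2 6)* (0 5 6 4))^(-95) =((0 5 6 1 7 2 4))^(-95) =(0 1 4 6 2 5 7)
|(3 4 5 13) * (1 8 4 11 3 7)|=6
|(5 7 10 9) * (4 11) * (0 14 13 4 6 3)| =28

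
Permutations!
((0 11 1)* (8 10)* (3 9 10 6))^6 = ((0 11 1)(3 9 10 8 6))^6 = (11)(3 9 10 8 6)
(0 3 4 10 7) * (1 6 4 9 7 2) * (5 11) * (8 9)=(0 3 8 9 7)(1 6 4 10 2)(5 11)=[3, 6, 1, 8, 10, 11, 4, 0, 9, 7, 2, 5]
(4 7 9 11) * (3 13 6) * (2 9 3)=(2 9 11 4 7 3 13 6)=[0, 1, 9, 13, 7, 5, 2, 3, 8, 11, 10, 4, 12, 6]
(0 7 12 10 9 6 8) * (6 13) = (0 7 12 10 9 13 6 8) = [7, 1, 2, 3, 4, 5, 8, 12, 0, 13, 9, 11, 10, 6]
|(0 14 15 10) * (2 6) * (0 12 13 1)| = 14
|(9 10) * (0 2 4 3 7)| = |(0 2 4 3 7)(9 10)| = 10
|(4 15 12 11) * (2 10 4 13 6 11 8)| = 6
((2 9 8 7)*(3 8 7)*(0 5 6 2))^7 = (0 5 6 2 9 7)(3 8)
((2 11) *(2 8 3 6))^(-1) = ((2 11 8 3 6))^(-1) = (2 6 3 8 11)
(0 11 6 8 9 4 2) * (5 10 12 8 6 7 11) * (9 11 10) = [5, 1, 0, 3, 2, 9, 6, 10, 11, 4, 12, 7, 8] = (0 5 9 4 2)(7 10 12 8 11)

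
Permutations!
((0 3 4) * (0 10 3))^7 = ((3 4 10))^7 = (3 4 10)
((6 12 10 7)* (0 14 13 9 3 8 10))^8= ((0 14 13 9 3 8 10 7 6 12))^8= (0 6 10 3 13)(7 8 9 14 12)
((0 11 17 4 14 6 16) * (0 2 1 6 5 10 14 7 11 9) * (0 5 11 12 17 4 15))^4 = (0 14 12 9 11 17 5 4 15 10 7)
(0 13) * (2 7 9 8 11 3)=(0 13)(2 7 9 8 11 3)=[13, 1, 7, 2, 4, 5, 6, 9, 11, 8, 10, 3, 12, 0]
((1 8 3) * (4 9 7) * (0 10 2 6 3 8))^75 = (0 6)(1 2)(3 10)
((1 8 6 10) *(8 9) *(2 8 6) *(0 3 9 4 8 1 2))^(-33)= ((0 3 9 6 10 2 1 4 8))^(-33)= (0 6 1)(2 8 9)(3 10 4)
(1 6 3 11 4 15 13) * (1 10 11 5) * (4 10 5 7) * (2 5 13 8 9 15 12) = (1 6 3 7 4 12 2 5)(8 9 15)(10 11) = [0, 6, 5, 7, 12, 1, 3, 4, 9, 15, 11, 10, 2, 13, 14, 8]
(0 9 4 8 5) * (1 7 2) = (0 9 4 8 5)(1 7 2) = [9, 7, 1, 3, 8, 0, 6, 2, 5, 4]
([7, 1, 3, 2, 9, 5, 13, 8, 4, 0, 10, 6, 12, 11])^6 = [7, 1, 2, 3, 9, 5, 6, 8, 4, 0, 10, 11, 12, 13]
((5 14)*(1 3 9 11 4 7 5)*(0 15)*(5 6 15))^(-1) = ((0 5 14 1 3 9 11 4 7 6 15))^(-1) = (0 15 6 7 4 11 9 3 1 14 5)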